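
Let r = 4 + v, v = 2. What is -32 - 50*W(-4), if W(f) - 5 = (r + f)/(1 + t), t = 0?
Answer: -382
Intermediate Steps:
r = 6 (r = 4 + 2 = 6)
W(f) = 11 + f (W(f) = 5 + (6 + f)/(1 + 0) = 5 + (6 + f)/1 = 5 + (6 + f)*1 = 5 + (6 + f) = 11 + f)
-32 - 50*W(-4) = -32 - 50*(11 - 4) = -32 - 50*7 = -32 - 350 = -382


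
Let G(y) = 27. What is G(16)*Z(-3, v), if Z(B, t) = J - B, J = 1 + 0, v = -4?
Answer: 108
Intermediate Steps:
J = 1
Z(B, t) = 1 - B
G(16)*Z(-3, v) = 27*(1 - 1*(-3)) = 27*(1 + 3) = 27*4 = 108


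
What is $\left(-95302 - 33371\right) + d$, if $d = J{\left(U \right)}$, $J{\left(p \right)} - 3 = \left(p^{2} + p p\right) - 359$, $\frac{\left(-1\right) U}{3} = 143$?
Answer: $239053$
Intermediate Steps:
$U = -429$ ($U = \left(-3\right) 143 = -429$)
$J{\left(p \right)} = -356 + 2 p^{2}$ ($J{\left(p \right)} = 3 - \left(359 - p^{2} - p p\right) = 3 + \left(\left(p^{2} + p^{2}\right) - 359\right) = 3 + \left(2 p^{2} - 359\right) = 3 + \left(-359 + 2 p^{2}\right) = -356 + 2 p^{2}$)
$d = 367726$ ($d = -356 + 2 \left(-429\right)^{2} = -356 + 2 \cdot 184041 = -356 + 368082 = 367726$)
$\left(-95302 - 33371\right) + d = \left(-95302 - 33371\right) + 367726 = -128673 + 367726 = 239053$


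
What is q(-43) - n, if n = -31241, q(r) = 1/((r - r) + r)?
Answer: 1343362/43 ≈ 31241.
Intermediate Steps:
q(r) = 1/r (q(r) = 1/(0 + r) = 1/r)
q(-43) - n = 1/(-43) - 1*(-31241) = -1/43 + 31241 = 1343362/43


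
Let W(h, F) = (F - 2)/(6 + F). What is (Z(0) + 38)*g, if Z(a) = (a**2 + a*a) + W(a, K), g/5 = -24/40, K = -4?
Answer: -105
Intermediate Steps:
W(h, F) = (-2 + F)/(6 + F)
g = -3 (g = 5*(-24/40) = 5*(-24*1/40) = 5*(-3/5) = -3)
Z(a) = -3 + 2*a**2 (Z(a) = (a**2 + a*a) + (-2 - 4)/(6 - 4) = (a**2 + a**2) - 6/2 = 2*a**2 + (1/2)*(-6) = 2*a**2 - 3 = -3 + 2*a**2)
(Z(0) + 38)*g = ((-3 + 2*0**2) + 38)*(-3) = ((-3 + 2*0) + 38)*(-3) = ((-3 + 0) + 38)*(-3) = (-3 + 38)*(-3) = 35*(-3) = -105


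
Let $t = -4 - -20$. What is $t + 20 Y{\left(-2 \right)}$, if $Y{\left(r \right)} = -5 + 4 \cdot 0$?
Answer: $-84$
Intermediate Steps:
$Y{\left(r \right)} = -5$ ($Y{\left(r \right)} = -5 + 0 = -5$)
$t = 16$ ($t = -4 + 20 = 16$)
$t + 20 Y{\left(-2 \right)} = 16 + 20 \left(-5\right) = 16 - 100 = -84$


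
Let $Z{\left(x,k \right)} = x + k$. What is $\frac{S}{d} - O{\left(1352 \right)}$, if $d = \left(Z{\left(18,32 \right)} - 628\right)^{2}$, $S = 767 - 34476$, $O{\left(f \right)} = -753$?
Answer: $\frac{251531543}{334084} \approx 752.9$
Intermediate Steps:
$S = -33709$ ($S = 767 - 34476 = -33709$)
$Z{\left(x,k \right)} = k + x$
$d = 334084$ ($d = \left(\left(32 + 18\right) - 628\right)^{2} = \left(50 - 628\right)^{2} = \left(-578\right)^{2} = 334084$)
$\frac{S}{d} - O{\left(1352 \right)} = - \frac{33709}{334084} - -753 = \left(-33709\right) \frac{1}{334084} + 753 = - \frac{33709}{334084} + 753 = \frac{251531543}{334084}$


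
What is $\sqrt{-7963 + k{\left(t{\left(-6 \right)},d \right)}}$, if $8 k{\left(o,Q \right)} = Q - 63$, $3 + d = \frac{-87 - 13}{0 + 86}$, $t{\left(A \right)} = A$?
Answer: $\frac{i \sqrt{14739110}}{43} \approx 89.283 i$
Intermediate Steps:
$d = - \frac{179}{43}$ ($d = -3 + \frac{-87 - 13}{0 + 86} = -3 - \frac{100}{86} = -3 - \frac{50}{43} = - \frac{179}{43} \approx -4.1628$)
$k{\left(o,Q \right)} = - \frac{63}{8} + \frac{Q}{8}$ ($k{\left(o,Q \right)} = \frac{Q - 63}{8} = \frac{-63 + Q}{8} = - \frac{63}{8} + \frac{Q}{8}$)
$\sqrt{-7963 + k{\left(t{\left(-6 \right)},d \right)}} = \sqrt{-7963 + \left(- \frac{63}{8} + \frac{1}{8} \left(- \frac{179}{43}\right)\right)} = \sqrt{-7963 - \frac{361}{43}} = \sqrt{- \frac{342770}{43}} = \frac{i \sqrt{14739110}}{43}$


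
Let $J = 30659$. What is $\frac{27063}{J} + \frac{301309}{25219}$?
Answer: $\frac{320010788}{24941591} \approx 12.83$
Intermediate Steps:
$\frac{27063}{J} + \frac{301309}{25219} = \frac{27063}{30659} + \frac{301309}{25219} = 27063 \cdot \frac{1}{30659} + 301309 \cdot \frac{1}{25219} = \frac{873}{989} + \frac{301309}{25219} = \frac{320010788}{24941591}$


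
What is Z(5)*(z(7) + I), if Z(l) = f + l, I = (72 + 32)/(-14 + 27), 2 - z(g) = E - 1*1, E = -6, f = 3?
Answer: 136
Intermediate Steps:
z(g) = 9 (z(g) = 2 - (-6 - 1*1) = 2 - (-6 - 1) = 2 - 1*(-7) = 2 + 7 = 9)
I = 8 (I = 104/13 = 104*(1/13) = 8)
Z(l) = 3 + l
Z(5)*(z(7) + I) = (3 + 5)*(9 + 8) = 8*17 = 136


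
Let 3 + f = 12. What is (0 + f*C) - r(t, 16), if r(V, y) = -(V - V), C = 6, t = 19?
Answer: 54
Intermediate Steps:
f = 9 (f = -3 + 12 = 9)
r(V, y) = 0 (r(V, y) = -1*0 = 0)
(0 + f*C) - r(t, 16) = (0 + 9*6) - 1*0 = (0 + 54) + 0 = 54 + 0 = 54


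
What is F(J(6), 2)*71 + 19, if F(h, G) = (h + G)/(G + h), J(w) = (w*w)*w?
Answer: 90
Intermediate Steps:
J(w) = w³ (J(w) = w²*w = w³)
F(h, G) = 1 (F(h, G) = (G + h)/(G + h) = 1)
F(J(6), 2)*71 + 19 = 1*71 + 19 = 71 + 19 = 90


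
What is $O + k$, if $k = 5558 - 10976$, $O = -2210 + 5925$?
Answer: $-1703$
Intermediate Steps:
$O = 3715$
$k = -5418$
$O + k = 3715 - 5418 = -1703$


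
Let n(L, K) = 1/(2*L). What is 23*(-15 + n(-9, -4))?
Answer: -6233/18 ≈ -346.28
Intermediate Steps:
n(L, K) = 1/(2*L)
23*(-15 + n(-9, -4)) = 23*(-15 + (½)/(-9)) = 23*(-15 + (½)*(-⅑)) = 23*(-15 - 1/18) = 23*(-271/18) = -6233/18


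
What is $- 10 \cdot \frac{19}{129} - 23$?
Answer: $- \frac{3157}{129} \approx -24.473$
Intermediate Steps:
$- 10 \cdot \frac{19}{129} - 23 = - 10 \cdot 19 \cdot \frac{1}{129} - 23 = \left(-10\right) \frac{19}{129} - 23 = - \frac{190}{129} - 23 = - \frac{3157}{129}$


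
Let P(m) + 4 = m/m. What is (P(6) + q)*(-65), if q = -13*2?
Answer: 1885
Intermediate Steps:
q = -26
P(m) = -3 (P(m) = -4 + m/m = -4 + 1 = -3)
(P(6) + q)*(-65) = (-3 - 26)*(-65) = -29*(-65) = 1885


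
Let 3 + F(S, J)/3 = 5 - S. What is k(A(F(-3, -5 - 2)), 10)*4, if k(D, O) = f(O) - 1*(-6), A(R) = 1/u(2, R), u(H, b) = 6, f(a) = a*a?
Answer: 424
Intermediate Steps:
f(a) = a²
F(S, J) = 6 - 3*S (F(S, J) = -9 + 3*(5 - S) = -9 + (15 - 3*S) = 6 - 3*S)
A(R) = ⅙ (A(R) = 1/6 = ⅙)
k(D, O) = 6 + O² (k(D, O) = O² - 1*(-6) = O² + 6 = 6 + O²)
k(A(F(-3, -5 - 2)), 10)*4 = (6 + 10²)*4 = (6 + 100)*4 = 106*4 = 424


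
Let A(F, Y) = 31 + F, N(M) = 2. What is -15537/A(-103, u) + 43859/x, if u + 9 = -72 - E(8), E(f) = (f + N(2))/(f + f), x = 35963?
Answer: 187304993/863112 ≈ 217.01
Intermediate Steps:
E(f) = (2 + f)/(2*f) (E(f) = (f + 2)/(f + f) = (2 + f)/((2*f)) = (2 + f)*(1/(2*f)) = (2 + f)/(2*f))
u = -653/8 (u = -9 + (-72 - (2 + 8)/(2*8)) = -9 + (-72 - 10/(2*8)) = -9 + (-72 - 1*5/8) = -9 + (-72 - 5/8) = -9 - 581/8 = -653/8 ≈ -81.625)
-15537/A(-103, u) + 43859/x = -15537/(31 - 103) + 43859/35963 = -15537/(-72) + 43859*(1/35963) = -15537*(-1/72) + 43859/35963 = 5179/24 + 43859/35963 = 187304993/863112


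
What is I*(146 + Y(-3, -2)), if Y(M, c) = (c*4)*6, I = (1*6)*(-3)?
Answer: -1764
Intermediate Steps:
I = -18 (I = 6*(-3) = -18)
Y(M, c) = 24*c (Y(M, c) = (4*c)*6 = 24*c)
I*(146 + Y(-3, -2)) = -18*(146 + 24*(-2)) = -18*(146 - 48) = -18*98 = -1764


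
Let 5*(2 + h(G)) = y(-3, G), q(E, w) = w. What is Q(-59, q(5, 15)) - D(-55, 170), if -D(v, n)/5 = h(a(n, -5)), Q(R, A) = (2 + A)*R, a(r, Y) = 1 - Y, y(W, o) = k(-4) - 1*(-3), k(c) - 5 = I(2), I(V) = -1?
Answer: -1006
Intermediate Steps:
k(c) = 4 (k(c) = 5 - 1 = 4)
y(W, o) = 7 (y(W, o) = 4 - 1*(-3) = 4 + 3 = 7)
h(G) = -⅗ (h(G) = -2 + (⅕)*7 = -2 + 7/5 = -⅗)
Q(R, A) = R*(2 + A)
D(v, n) = 3 (D(v, n) = -5*(-⅗) = 3)
Q(-59, q(5, 15)) - D(-55, 170) = -59*(2 + 15) - 1*3 = -59*17 - 3 = -1003 - 3 = -1006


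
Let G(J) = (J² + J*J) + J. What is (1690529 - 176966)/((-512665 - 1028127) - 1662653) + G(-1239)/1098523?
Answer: 2722899515962/1173019337245 ≈ 2.3213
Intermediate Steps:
G(J) = J + 2*J² (G(J) = (J² + J²) + J = 2*J² + J = J + 2*J²)
(1690529 - 176966)/((-512665 - 1028127) - 1662653) + G(-1239)/1098523 = (1690529 - 176966)/((-512665 - 1028127) - 1662653) - 1239*(1 + 2*(-1239))/1098523 = 1513563/(-1540792 - 1662653) - 1239*(1 - 2478)*(1/1098523) = 1513563/(-3203445) - 1239*(-2477)*(1/1098523) = 1513563*(-1/3203445) + 3069003*(1/1098523) = -504521/1067815 + 3069003/1098523 = 2722899515962/1173019337245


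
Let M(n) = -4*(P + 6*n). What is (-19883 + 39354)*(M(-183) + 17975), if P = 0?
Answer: 435507857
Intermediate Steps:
M(n) = -24*n (M(n) = -4*(0 + 6*n) = -24*n)
(-19883 + 39354)*(M(-183) + 17975) = (-19883 + 39354)*(-24*(-183) + 17975) = 19471*(4392 + 17975) = 19471*22367 = 435507857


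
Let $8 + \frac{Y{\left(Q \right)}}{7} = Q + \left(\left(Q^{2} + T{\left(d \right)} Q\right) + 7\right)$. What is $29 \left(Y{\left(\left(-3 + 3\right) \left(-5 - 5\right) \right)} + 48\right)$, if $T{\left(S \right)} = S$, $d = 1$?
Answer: $1189$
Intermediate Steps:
$Y{\left(Q \right)} = -7 + 7 Q^{2} + 14 Q$ ($Y{\left(Q \right)} = -56 + 7 \left(Q + \left(\left(Q^{2} + 1 Q\right) + 7\right)\right) = -56 + 7 \left(Q + \left(\left(Q^{2} + Q\right) + 7\right)\right) = -56 + 7 \left(Q + \left(\left(Q + Q^{2}\right) + 7\right)\right) = -56 + 7 \left(Q + \left(7 + Q + Q^{2}\right)\right) = -56 + 7 \left(7 + Q^{2} + 2 Q\right) = -56 + \left(49 + 7 Q^{2} + 14 Q\right) = -7 + 7 Q^{2} + 14 Q$)
$29 \left(Y{\left(\left(-3 + 3\right) \left(-5 - 5\right) \right)} + 48\right) = 29 \left(\left(-7 + 7 \left(\left(-3 + 3\right) \left(-5 - 5\right)\right)^{2} + 14 \left(-3 + 3\right) \left(-5 - 5\right)\right) + 48\right) = 29 \left(\left(-7 + 7 \left(0 \left(-10\right)\right)^{2} + 14 \cdot 0 \left(-10\right)\right) + 48\right) = 29 \left(\left(-7 + 7 \cdot 0^{2} + 14 \cdot 0\right) + 48\right) = 29 \left(\left(-7 + 7 \cdot 0 + 0\right) + 48\right) = 29 \left(\left(-7 + 0 + 0\right) + 48\right) = 29 \left(-7 + 48\right) = 29 \cdot 41 = 1189$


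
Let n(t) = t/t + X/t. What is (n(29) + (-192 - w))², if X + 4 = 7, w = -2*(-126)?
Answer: 164968336/841 ≈ 1.9616e+5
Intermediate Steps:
w = 252
X = 3 (X = -4 + 7 = 3)
n(t) = 1 + 3/t (n(t) = t/t + 3/t = 1 + 3/t)
(n(29) + (-192 - w))² = ((3 + 29)/29 + (-192 - 1*252))² = ((1/29)*32 + (-192 - 252))² = (32/29 - 444)² = (-12844/29)² = 164968336/841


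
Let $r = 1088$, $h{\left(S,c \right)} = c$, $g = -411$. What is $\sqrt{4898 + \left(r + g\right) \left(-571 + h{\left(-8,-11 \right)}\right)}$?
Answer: $2 i \sqrt{97279} \approx 623.79 i$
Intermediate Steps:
$\sqrt{4898 + \left(r + g\right) \left(-571 + h{\left(-8,-11 \right)}\right)} = \sqrt{4898 + \left(1088 - 411\right) \left(-571 - 11\right)} = \sqrt{4898 + 677 \left(-582\right)} = \sqrt{4898 - 394014} = \sqrt{-389116} = 2 i \sqrt{97279}$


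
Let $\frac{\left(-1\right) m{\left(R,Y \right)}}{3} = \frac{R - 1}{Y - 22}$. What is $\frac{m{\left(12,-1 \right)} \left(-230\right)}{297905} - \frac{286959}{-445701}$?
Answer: $\frac{5689295971}{8851770427} \approx 0.64273$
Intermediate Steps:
$m{\left(R,Y \right)} = - \frac{3 \left(-1 + R\right)}{-22 + Y}$ ($m{\left(R,Y \right)} = - 3 \frac{R - 1}{Y - 22} = - 3 \frac{R - 1}{-22 + Y} = - 3 \frac{-1 + R}{-22 + Y} = - \frac{3 \left(-1 + R\right)}{-22 + Y}$)
$\frac{m{\left(12,-1 \right)} \left(-230\right)}{297905} - \frac{286959}{-445701} = \frac{\frac{3 \left(1 - 12\right)}{-22 - 1} \left(-230\right)}{297905} - \frac{286959}{-445701} = \frac{3 \left(1 - 12\right)}{-23} \left(-230\right) \frac{1}{297905} - - \frac{95653}{148567} = 3 \left(- \frac{1}{23}\right) \left(-11\right) \left(-230\right) \frac{1}{297905} + \frac{95653}{148567} = \frac{33}{23} \left(-230\right) \frac{1}{297905} + \frac{95653}{148567} = \left(-330\right) \frac{1}{297905} + \frac{95653}{148567} = - \frac{66}{59581} + \frac{95653}{148567} = \frac{5689295971}{8851770427}$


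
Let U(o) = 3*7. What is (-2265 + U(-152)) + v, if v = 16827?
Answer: 14583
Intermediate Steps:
U(o) = 21
(-2265 + U(-152)) + v = (-2265 + 21) + 16827 = -2244 + 16827 = 14583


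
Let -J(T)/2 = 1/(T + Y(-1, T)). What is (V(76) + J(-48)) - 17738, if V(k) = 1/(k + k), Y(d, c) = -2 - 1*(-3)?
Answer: -126719921/7144 ≈ -17738.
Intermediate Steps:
Y(d, c) = 1 (Y(d, c) = -2 + 3 = 1)
V(k) = 1/(2*k)
J(T) = -2/(1 + T) (J(T) = -2/(T + 1) = -2/(1 + T))
(V(76) + J(-48)) - 17738 = ((½)/76 - 2/(1 - 48)) - 17738 = ((½)*(1/76) - 2/(-47)) - 17738 = (1/152 - 2*(-1/47)) - 17738 = (1/152 + 2/47) - 17738 = 351/7144 - 17738 = -126719921/7144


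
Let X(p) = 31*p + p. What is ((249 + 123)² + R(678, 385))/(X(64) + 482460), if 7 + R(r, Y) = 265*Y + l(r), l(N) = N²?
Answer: 350043/242254 ≈ 1.4449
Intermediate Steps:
R(r, Y) = -7 + r² + 265*Y (R(r, Y) = -7 + (265*Y + r²) = -7 + (r² + 265*Y) = -7 + r² + 265*Y)
X(p) = 32*p
((249 + 123)² + R(678, 385))/(X(64) + 482460) = ((249 + 123)² + (-7 + 678² + 265*385))/(32*64 + 482460) = (372² + (-7 + 459684 + 102025))/(2048 + 482460) = (138384 + 561702)/484508 = 700086*(1/484508) = 350043/242254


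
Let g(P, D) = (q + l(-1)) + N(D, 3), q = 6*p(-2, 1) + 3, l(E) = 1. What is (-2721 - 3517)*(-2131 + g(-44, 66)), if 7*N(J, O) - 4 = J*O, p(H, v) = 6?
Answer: 90045530/7 ≈ 1.2864e+7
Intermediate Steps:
N(J, O) = 4/7 + J*O/7 (N(J, O) = 4/7 + (J*O)/7 = 4/7 + J*O/7)
q = 39 (q = 6*6 + 3 = 36 + 3 = 39)
g(P, D) = 284/7 + 3*D/7 (g(P, D) = (39 + 1) + (4/7 + (⅐)*D*3) = 40 + (4/7 + 3*D/7) = 284/7 + 3*D/7)
(-2721 - 3517)*(-2131 + g(-44, 66)) = (-2721 - 3517)*(-2131 + (284/7 + (3/7)*66)) = -6238*(-2131 + (284/7 + 198/7)) = -6238*(-2131 + 482/7) = -6238*(-14435/7) = 90045530/7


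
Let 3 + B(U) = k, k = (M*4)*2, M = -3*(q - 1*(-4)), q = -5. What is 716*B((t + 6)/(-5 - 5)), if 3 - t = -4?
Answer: 15036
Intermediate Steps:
t = 7 (t = 3 - 1*(-4) = 3 + 4 = 7)
M = 3 (M = -3*(-5 - 1*(-4)) = -3*(-5 + 4) = -3*(-1) = 3)
k = 24 (k = (3*4)*2 = 12*2 = 24)
B(U) = 21 (B(U) = -3 + 24 = 21)
716*B((t + 6)/(-5 - 5)) = 716*21 = 15036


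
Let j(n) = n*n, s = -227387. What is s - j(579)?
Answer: -562628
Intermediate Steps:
j(n) = n**2
s - j(579) = -227387 - 1*579**2 = -227387 - 1*335241 = -227387 - 335241 = -562628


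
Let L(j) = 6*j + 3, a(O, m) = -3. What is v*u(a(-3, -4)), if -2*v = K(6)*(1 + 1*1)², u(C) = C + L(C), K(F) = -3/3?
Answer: -36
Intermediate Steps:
K(F) = -1 (K(F) = -3*⅓ = -1)
L(j) = 3 + 6*j
u(C) = 3 + 7*C (u(C) = C + (3 + 6*C) = 3 + 7*C)
v = 2 (v = -(-1)*(1 + 1*1)²/2 = -(-1)*(1 + 1)²/2 = -(-1)*2²/2 = -(-1)*4/2 = -½*(-4) = 2)
v*u(a(-3, -4)) = 2*(3 + 7*(-3)) = 2*(3 - 21) = 2*(-18) = -36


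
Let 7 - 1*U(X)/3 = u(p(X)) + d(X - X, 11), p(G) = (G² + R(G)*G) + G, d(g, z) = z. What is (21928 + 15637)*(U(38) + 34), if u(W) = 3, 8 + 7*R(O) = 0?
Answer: 488345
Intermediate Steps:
R(O) = -8/7 (R(O) = -8/7 + (⅐)*0 = -8/7 + 0 = -8/7)
p(G) = G² - G/7 (p(G) = (G² - 8*G/7) + G = G² - G/7)
U(X) = -21 (U(X) = 21 - 3*(3 + 11) = 21 - 3*14 = 21 - 42 = -21)
(21928 + 15637)*(U(38) + 34) = (21928 + 15637)*(-21 + 34) = 37565*13 = 488345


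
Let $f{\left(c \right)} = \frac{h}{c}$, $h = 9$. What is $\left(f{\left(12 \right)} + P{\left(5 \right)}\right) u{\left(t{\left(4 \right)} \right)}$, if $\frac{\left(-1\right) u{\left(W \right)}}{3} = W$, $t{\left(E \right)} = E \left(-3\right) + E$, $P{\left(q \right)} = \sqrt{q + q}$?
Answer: $18 + 24 \sqrt{10} \approx 93.895$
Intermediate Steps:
$P{\left(q \right)} = \sqrt{2} \sqrt{q}$ ($P{\left(q \right)} = \sqrt{2 q} = \sqrt{2} \sqrt{q}$)
$t{\left(E \right)} = - 2 E$ ($t{\left(E \right)} = - 3 E + E = - 2 E$)
$u{\left(W \right)} = - 3 W$
$f{\left(c \right)} = \frac{9}{c}$
$\left(f{\left(12 \right)} + P{\left(5 \right)}\right) u{\left(t{\left(4 \right)} \right)} = \left(\frac{9}{12} + \sqrt{2} \sqrt{5}\right) \left(- 3 \left(\left(-2\right) 4\right)\right) = \left(9 \cdot \frac{1}{12} + \sqrt{10}\right) \left(\left(-3\right) \left(-8\right)\right) = \left(\frac{3}{4} + \sqrt{10}\right) 24 = 18 + 24 \sqrt{10}$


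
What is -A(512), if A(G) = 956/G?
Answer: -239/128 ≈ -1.8672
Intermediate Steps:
-A(512) = -956/512 = -1*239/128 = -239/128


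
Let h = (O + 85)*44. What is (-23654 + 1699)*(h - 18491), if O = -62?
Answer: 383751445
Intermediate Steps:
h = 1012 (h = (-62 + 85)*44 = 23*44 = 1012)
(-23654 + 1699)*(h - 18491) = (-23654 + 1699)*(1012 - 18491) = -21955*(-17479) = 383751445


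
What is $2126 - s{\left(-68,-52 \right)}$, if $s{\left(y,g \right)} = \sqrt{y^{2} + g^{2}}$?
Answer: $2126 - 4 \sqrt{458} \approx 2040.4$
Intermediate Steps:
$s{\left(y,g \right)} = \sqrt{g^{2} + y^{2}}$
$2126 - s{\left(-68,-52 \right)} = 2126 - \sqrt{\left(-52\right)^{2} + \left(-68\right)^{2}} = 2126 - \sqrt{2704 + 4624} = 2126 - \sqrt{7328} = 2126 - 4 \sqrt{458}$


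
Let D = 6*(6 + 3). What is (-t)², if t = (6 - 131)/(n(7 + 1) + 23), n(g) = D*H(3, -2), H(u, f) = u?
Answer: 625/1369 ≈ 0.45654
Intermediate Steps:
D = 54 (D = 6*9 = 54)
n(g) = 162 (n(g) = 54*3 = 162)
t = -25/37 (t = (6 - 131)/(162 + 23) = -125/185 = -125*1/185 = -25/37 ≈ -0.67568)
(-t)² = (-1*(-25/37))² = (25/37)² = 625/1369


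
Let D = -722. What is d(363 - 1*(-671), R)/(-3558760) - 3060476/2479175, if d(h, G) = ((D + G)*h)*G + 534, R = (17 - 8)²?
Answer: 6110247203087/441139441150 ≈ 13.851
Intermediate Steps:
R = 81 (R = 9² = 81)
d(h, G) = 534 + G*h*(-722 + G) (d(h, G) = ((-722 + G)*h)*G + 534 = (h*(-722 + G))*G + 534 = G*h*(-722 + G) + 534 = 534 + G*h*(-722 + G))
d(363 - 1*(-671), R)/(-3558760) - 3060476/2479175 = (534 + (363 - 1*(-671))*81² - 722*81*(363 - 1*(-671)))/(-3558760) - 3060476/2479175 = (534 + (363 + 671)*6561 - 722*81*(363 + 671))*(-1/3558760) - 3060476*1/2479175 = (534 + 1034*6561 - 722*81*1034)*(-1/3558760) - 3060476/2479175 = (534 + 6784074 - 60470388)*(-1/3558760) - 3060476/2479175 = -53685780*(-1/3558760) - 3060476/2479175 = 2684289/177938 - 3060476/2479175 = 6110247203087/441139441150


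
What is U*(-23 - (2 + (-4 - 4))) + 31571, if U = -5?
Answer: 31656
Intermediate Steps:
U*(-23 - (2 + (-4 - 4))) + 31571 = -5*(-23 - (2 + (-4 - 4))) + 31571 = -5*(-23 - (2 - 8)) + 31571 = -5*(-23 - 1*(-6)) + 31571 = -5*(-23 + 6) + 31571 = -5*(-17) + 31571 = 85 + 31571 = 31656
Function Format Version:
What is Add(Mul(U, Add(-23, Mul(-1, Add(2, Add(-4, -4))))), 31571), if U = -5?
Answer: 31656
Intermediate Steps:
Add(Mul(U, Add(-23, Mul(-1, Add(2, Add(-4, -4))))), 31571) = Add(Mul(-5, Add(-23, Mul(-1, Add(2, Add(-4, -4))))), 31571) = Add(Mul(-5, Add(-23, Mul(-1, Add(2, -8)))), 31571) = Add(Mul(-5, Add(-23, Mul(-1, -6))), 31571) = Add(Mul(-5, Add(-23, 6)), 31571) = Add(Mul(-5, -17), 31571) = Add(85, 31571) = 31656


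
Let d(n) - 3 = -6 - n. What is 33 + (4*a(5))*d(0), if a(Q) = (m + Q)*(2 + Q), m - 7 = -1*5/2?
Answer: -765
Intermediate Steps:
m = 9/2 (m = 7 - 1*5/2 = 7 - 5*½ = 7 - 5/2 = 9/2 ≈ 4.5000)
a(Q) = (2 + Q)*(9/2 + Q) (a(Q) = (9/2 + Q)*(2 + Q) = (2 + Q)*(9/2 + Q))
d(n) = -3 - n (d(n) = 3 + (-6 - n) = -3 - n)
33 + (4*a(5))*d(0) = 33 + (4*(9 + 5² + (13/2)*5))*(-3 - 1*0) = 33 + (4*(9 + 25 + 65/2))*(-3 + 0) = 33 + (4*(133/2))*(-3) = 33 + 266*(-3) = 33 - 798 = -765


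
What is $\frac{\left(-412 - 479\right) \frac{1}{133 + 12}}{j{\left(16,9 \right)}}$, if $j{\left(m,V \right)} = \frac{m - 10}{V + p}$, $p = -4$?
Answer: $- \frac{297}{58} \approx -5.1207$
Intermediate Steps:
$j{\left(m,V \right)} = \frac{-10 + m}{-4 + V}$ ($j{\left(m,V \right)} = \frac{m - 10}{V - 4} = \frac{-10 + m}{-4 + V}$)
$\frac{\left(-412 - 479\right) \frac{1}{133 + 12}}{j{\left(16,9 \right)}} = \frac{\left(-412 - 479\right) \frac{1}{133 + 12}}{\frac{1}{-4 + 9} \left(-10 + 16\right)} = \frac{\left(-891\right) \frac{1}{145}}{\frac{1}{5} \cdot 6} = - \frac{891}{145 \cdot \frac{6}{5}} = \left(- \frac{891}{145}\right) \frac{5}{6} = - \frac{297}{58}$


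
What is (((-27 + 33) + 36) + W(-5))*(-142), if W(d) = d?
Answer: -5254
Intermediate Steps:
(((-27 + 33) + 36) + W(-5))*(-142) = (((-27 + 33) + 36) - 5)*(-142) = ((6 + 36) - 5)*(-142) = (42 - 5)*(-142) = 37*(-142) = -5254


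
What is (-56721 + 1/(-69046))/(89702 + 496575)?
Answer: -3916358167/40480081742 ≈ -0.096748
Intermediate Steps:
(-56721 + 1/(-69046))/(89702 + 496575) = (-56721 - 1/69046)/586277 = -3916358167/69046*1/586277 = -3916358167/40480081742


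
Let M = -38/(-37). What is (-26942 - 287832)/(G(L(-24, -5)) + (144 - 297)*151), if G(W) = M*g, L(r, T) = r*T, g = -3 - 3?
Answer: 11646638/855039 ≈ 13.621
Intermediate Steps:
M = 38/37 (M = -38*(-1/37) = 38/37 ≈ 1.0270)
g = -6
L(r, T) = T*r
G(W) = -228/37 (G(W) = (38/37)*(-6) = -228/37)
(-26942 - 287832)/(G(L(-24, -5)) + (144 - 297)*151) = (-26942 - 287832)/(-228/37 + (144 - 297)*151) = -314774/(-228/37 - 153*151) = -314774/(-228/37 - 23103) = -314774/(-855039/37) = -314774*(-37/855039) = 11646638/855039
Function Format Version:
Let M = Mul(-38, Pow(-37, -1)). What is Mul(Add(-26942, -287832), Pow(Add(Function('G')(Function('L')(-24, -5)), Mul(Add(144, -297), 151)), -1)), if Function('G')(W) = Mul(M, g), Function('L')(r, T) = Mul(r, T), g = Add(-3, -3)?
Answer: Rational(11646638, 855039) ≈ 13.621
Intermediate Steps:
M = Rational(38, 37) (M = Mul(-38, Rational(-1, 37)) = Rational(38, 37) ≈ 1.0270)
g = -6
Function('L')(r, T) = Mul(T, r)
Function('G')(W) = Rational(-228, 37) (Function('G')(W) = Mul(Rational(38, 37), -6) = Rational(-228, 37))
Mul(Add(-26942, -287832), Pow(Add(Function('G')(Function('L')(-24, -5)), Mul(Add(144, -297), 151)), -1)) = Mul(Add(-26942, -287832), Pow(Add(Rational(-228, 37), Mul(Add(144, -297), 151)), -1)) = Mul(-314774, Pow(Add(Rational(-228, 37), Mul(-153, 151)), -1)) = Mul(-314774, Pow(Add(Rational(-228, 37), -23103), -1)) = Mul(-314774, Pow(Rational(-855039, 37), -1)) = Mul(-314774, Rational(-37, 855039)) = Rational(11646638, 855039)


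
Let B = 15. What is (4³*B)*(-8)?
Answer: -7680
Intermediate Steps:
(4³*B)*(-8) = (4³*15)*(-8) = (64*15)*(-8) = 960*(-8) = -7680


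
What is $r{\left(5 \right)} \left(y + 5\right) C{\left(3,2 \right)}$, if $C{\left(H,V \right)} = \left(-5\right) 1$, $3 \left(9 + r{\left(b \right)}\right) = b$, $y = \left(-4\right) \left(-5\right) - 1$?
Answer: $880$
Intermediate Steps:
$y = 19$ ($y = 20 - 1 = 19$)
$r{\left(b \right)} = -9 + \frac{b}{3}$
$C{\left(H,V \right)} = -5$
$r{\left(5 \right)} \left(y + 5\right) C{\left(3,2 \right)} = \left(-9 + \frac{1}{3} \cdot 5\right) \left(19 + 5\right) \left(-5\right) = \left(-9 + \frac{5}{3}\right) 24 \left(-5\right) = \left(- \frac{22}{3}\right) 24 \left(-5\right) = \left(-176\right) \left(-5\right) = 880$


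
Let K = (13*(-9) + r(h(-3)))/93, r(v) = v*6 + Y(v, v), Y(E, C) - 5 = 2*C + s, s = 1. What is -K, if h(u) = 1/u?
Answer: 11/9 ≈ 1.2222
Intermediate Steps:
h(u) = 1/u
Y(E, C) = 6 + 2*C (Y(E, C) = 5 + (2*C + 1) = 5 + (1 + 2*C) = 6 + 2*C)
r(v) = 6 + 8*v (r(v) = v*6 + (6 + 2*v) = 6*v + (6 + 2*v) = 6 + 8*v)
K = -11/9 (K = (13*(-9) + (6 + 8/(-3)))/93 = (-117 + (6 + 8*(-1/3)))*(1/93) = (-117 + (6 - 8/3))*(1/93) = (-117 + 10/3)*(1/93) = -341/3*1/93 = -11/9 ≈ -1.2222)
-K = -1*(-11/9) = 11/9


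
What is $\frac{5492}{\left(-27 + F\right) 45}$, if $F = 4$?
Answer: $- \frac{5492}{1035} \approx -5.3063$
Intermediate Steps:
$\frac{5492}{\left(-27 + F\right) 45} = \frac{5492}{\left(-27 + 4\right) 45} = \frac{5492}{\left(-23\right) 45} = \frac{5492}{-1035} = 5492 \left(- \frac{1}{1035}\right) = - \frac{5492}{1035}$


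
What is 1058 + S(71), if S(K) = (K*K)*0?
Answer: 1058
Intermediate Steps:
S(K) = 0 (S(K) = K²*0 = 0)
1058 + S(71) = 1058 + 0 = 1058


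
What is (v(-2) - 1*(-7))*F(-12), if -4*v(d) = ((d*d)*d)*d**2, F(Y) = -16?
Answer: -240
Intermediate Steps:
v(d) = -d**5/4 (v(d) = -(d*d)*d*d**2/4 = -d**2*d*d**2/4 = -d**3*d**2/4 = -d**5/4)
(v(-2) - 1*(-7))*F(-12) = (-1/4*(-2)**5 - 1*(-7))*(-16) = (-1/4*(-32) + 7)*(-16) = (8 + 7)*(-16) = 15*(-16) = -240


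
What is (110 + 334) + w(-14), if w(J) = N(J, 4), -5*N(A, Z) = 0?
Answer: 444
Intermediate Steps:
N(A, Z) = 0 (N(A, Z) = -1/5*0 = 0)
w(J) = 0
(110 + 334) + w(-14) = (110 + 334) + 0 = 444 + 0 = 444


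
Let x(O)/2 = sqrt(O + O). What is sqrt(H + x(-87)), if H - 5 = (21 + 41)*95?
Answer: sqrt(5895 + 2*I*sqrt(174)) ≈ 76.779 + 0.1718*I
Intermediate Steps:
x(O) = 2*sqrt(2)*sqrt(O) (x(O) = 2*sqrt(O + O) = 2*sqrt(2*O) = 2*(sqrt(2)*sqrt(O)) = 2*sqrt(2)*sqrt(O))
H = 5895 (H = 5 + (21 + 41)*95 = 5 + 62*95 = 5 + 5890 = 5895)
sqrt(H + x(-87)) = sqrt(5895 + 2*sqrt(2)*sqrt(-87)) = sqrt(5895 + 2*sqrt(2)*(I*sqrt(87))) = sqrt(5895 + 2*I*sqrt(174))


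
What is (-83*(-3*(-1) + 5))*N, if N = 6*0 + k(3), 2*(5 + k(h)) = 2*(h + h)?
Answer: -664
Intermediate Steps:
k(h) = -5 + 2*h (k(h) = -5 + (2*(h + h))/2 = -5 + (2*(2*h))/2 = -5 + (4*h)/2 = -5 + 2*h)
N = 1 (N = 6*0 + (-5 + 2*3) = 0 + (-5 + 6) = 0 + 1 = 1)
(-83*(-3*(-1) + 5))*N = -83*(-3*(-1) + 5)*1 = -83*(3 + 5)*1 = -83*8*1 = -664*1 = -664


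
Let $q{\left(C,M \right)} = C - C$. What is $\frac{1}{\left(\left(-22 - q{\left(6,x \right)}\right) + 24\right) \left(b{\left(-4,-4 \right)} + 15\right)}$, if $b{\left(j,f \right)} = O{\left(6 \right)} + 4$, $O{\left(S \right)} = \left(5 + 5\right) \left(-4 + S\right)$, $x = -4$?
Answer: $\frac{1}{78} \approx 0.012821$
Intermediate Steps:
$q{\left(C,M \right)} = 0$
$O{\left(S \right)} = -40 + 10 S$ ($O{\left(S \right)} = 10 \left(-4 + S\right) = -40 + 10 S$)
$b{\left(j,f \right)} = 24$ ($b{\left(j,f \right)} = \left(-40 + 10 \cdot 6\right) + 4 = \left(-40 + 60\right) + 4 = 20 + 4 = 24$)
$\frac{1}{\left(\left(-22 - q{\left(6,x \right)}\right) + 24\right) \left(b{\left(-4,-4 \right)} + 15\right)} = \frac{1}{\left(\left(-22 - 0\right) + 24\right) \left(24 + 15\right)} = \frac{1}{\left(\left(-22 + 0\right) + 24\right) 39} = \frac{1}{\left(-22 + 24\right) 39} = \frac{1}{2 \cdot 39} = \frac{1}{78}$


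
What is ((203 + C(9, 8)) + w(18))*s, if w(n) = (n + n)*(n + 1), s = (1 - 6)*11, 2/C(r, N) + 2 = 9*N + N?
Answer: -1902670/39 ≈ -48786.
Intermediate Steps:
C(r, N) = 2/(-2 + 10*N) (C(r, N) = 2/(-2 + (9*N + N)) = 2/(-2 + 10*N))
s = -55 (s = -5*11 = -55)
w(n) = 2*n*(1 + n) (w(n) = (2*n)*(1 + n) = 2*n*(1 + n))
((203 + C(9, 8)) + w(18))*s = ((203 + 1/(-1 + 5*8)) + 2*18*(1 + 18))*(-55) = ((203 + 1/(-1 + 40)) + 2*18*19)*(-55) = ((203 + 1/39) + 684)*(-55) = (7918/39 + 684)*(-55) = (34594/39)*(-55) = -1902670/39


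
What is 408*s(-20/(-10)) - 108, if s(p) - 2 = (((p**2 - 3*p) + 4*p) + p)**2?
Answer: 26820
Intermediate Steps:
s(p) = 2 + (p**2 + 2*p)**2 (s(p) = 2 + (((p**2 - 3*p) + 4*p) + p)**2 = 2 + ((p + p**2) + p)**2 = 2 + (p**2 + 2*p)**2)
408*s(-20/(-10)) - 108 = 408*(2 + (-20/(-10))**2*(2 - 20/(-10))**2) - 108 = 408*(2 + (-20*(-1/10))**2*(2 - 20*(-1/10))**2) - 108 = 408*(2 + 2**2*(2 + 2)**2) - 108 = 408*(2 + 4*4**2) - 108 = 408*(2 + 4*16) - 108 = 408*(2 + 64) - 108 = 408*66 - 108 = 26928 - 108 = 26820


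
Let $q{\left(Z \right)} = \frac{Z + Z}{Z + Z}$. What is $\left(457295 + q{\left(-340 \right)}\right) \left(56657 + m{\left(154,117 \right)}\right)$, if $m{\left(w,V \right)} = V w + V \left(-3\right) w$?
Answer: $9429900816$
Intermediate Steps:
$m{\left(w,V \right)} = - 2 V w$ ($m{\left(w,V \right)} = V w + - 3 V w = V w - 3 V w = - 2 V w$)
$q{\left(Z \right)} = 1$ ($q{\left(Z \right)} = \frac{2 Z}{2 Z} = 2 Z \frac{1}{2 Z} = 1$)
$\left(457295 + q{\left(-340 \right)}\right) \left(56657 + m{\left(154,117 \right)}\right) = \left(457295 + 1\right) \left(56657 - 234 \cdot 154\right) = 457296 \left(56657 - 36036\right) = 457296 \cdot 20621 = 9429900816$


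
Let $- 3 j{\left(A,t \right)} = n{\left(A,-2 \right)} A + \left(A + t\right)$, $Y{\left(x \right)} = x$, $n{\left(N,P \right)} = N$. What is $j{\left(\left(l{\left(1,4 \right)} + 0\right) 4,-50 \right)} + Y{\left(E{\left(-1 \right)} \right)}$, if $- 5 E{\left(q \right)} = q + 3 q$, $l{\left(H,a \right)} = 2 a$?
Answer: $- \frac{5018}{15} \approx -334.53$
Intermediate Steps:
$E{\left(q \right)} = - \frac{4 q}{5}$ ($E{\left(q \right)} = - \frac{q + 3 q}{5} = - \frac{4 q}{5}$)
$j{\left(A,t \right)} = - \frac{A}{3} - \frac{t}{3} - \frac{A^{2}}{3}$ ($j{\left(A,t \right)} = - \frac{A A + \left(A + t\right)}{3} = - \frac{A^{2} + \left(A + t\right)}{3} = - \frac{A + t + A^{2}}{3} = - \frac{A}{3} - \frac{t}{3} - \frac{A^{2}}{3}$)
$j{\left(\left(l{\left(1,4 \right)} + 0\right) 4,-50 \right)} + Y{\left(E{\left(-1 \right)} \right)} = \left(- \frac{\left(2 \cdot 4 + 0\right) 4}{3} - - \frac{50}{3} - \frac{\left(\left(2 \cdot 4 + 0\right) 4\right)^{2}}{3}\right) - - \frac{4}{5} = \left(- \frac{\left(8 + 0\right) 4}{3} + \frac{50}{3} - \frac{\left(\left(8 + 0\right) 4\right)^{2}}{3}\right) + \frac{4}{5} = \left(- \frac{8 \cdot 4}{3} + \frac{50}{3} - \frac{\left(8 \cdot 4\right)^{2}}{3}\right) + \frac{4}{5} = \left(\left(- \frac{1}{3}\right) 32 + \frac{50}{3} - \frac{32^{2}}{3}\right) + \frac{4}{5} = \left(- \frac{32}{3} + \frac{50}{3} - \frac{1024}{3}\right) + \frac{4}{5} = - \frac{1006}{3} + \frac{4}{5} = - \frac{5018}{15}$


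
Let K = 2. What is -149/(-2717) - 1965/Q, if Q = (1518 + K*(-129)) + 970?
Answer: -1001327/1211782 ≈ -0.82633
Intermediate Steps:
Q = 2230 (Q = (1518 + 2*(-129)) + 970 = (1518 - 258) + 970 = 1260 + 970 = 2230)
-149/(-2717) - 1965/Q = -149/(-2717) - 1965/2230 = -149*(-1/2717) - 1965*1/2230 = 149/2717 - 393/446 = -1001327/1211782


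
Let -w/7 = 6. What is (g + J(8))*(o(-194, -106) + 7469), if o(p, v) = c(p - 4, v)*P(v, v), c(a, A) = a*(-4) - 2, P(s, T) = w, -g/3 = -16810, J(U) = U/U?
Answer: -1296631441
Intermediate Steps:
J(U) = 1
g = 50430 (g = -3*(-16810) = 50430)
w = -42 (w = -7*6 = -42)
P(s, T) = -42
c(a, A) = -2 - 4*a (c(a, A) = -4*a - 2 = -2 - 4*a)
o(p, v) = -588 + 168*p (o(p, v) = (-2 - 4*(p - 4))*(-42) = (-2 - 4*(-4 + p))*(-42) = (-2 + (16 - 4*p))*(-42) = (14 - 4*p)*(-42) = -588 + 168*p)
(g + J(8))*(o(-194, -106) + 7469) = (50430 + 1)*((-588 + 168*(-194)) + 7469) = 50431*((-588 - 32592) + 7469) = 50431*(-33180 + 7469) = 50431*(-25711) = -1296631441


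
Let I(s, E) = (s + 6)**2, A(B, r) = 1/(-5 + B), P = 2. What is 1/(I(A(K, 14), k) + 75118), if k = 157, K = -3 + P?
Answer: 36/2705473 ≈ 1.3306e-5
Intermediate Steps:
K = -1 (K = -3 + 2 = -1)
I(s, E) = (6 + s)**2
1/(I(A(K, 14), k) + 75118) = 1/((6 + 1/(-5 - 1))**2 + 75118) = 1/((6 + 1/(-6))**2 + 75118) = 1/((6 - 1/6)**2 + 75118) = 1/((35/6)**2 + 75118) = 1/(1225/36 + 75118) = 1/(2705473/36) = 36/2705473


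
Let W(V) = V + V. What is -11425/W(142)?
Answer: -11425/284 ≈ -40.229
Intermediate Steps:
W(V) = 2*V
-11425/W(142) = -11425/(2*142) = -11425/284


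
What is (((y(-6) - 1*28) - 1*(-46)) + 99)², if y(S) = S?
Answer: 12321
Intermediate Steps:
(((y(-6) - 1*28) - 1*(-46)) + 99)² = (((-6 - 1*28) - 1*(-46)) + 99)² = (((-6 - 28) + 46) + 99)² = ((-34 + 46) + 99)² = (12 + 99)² = 111² = 12321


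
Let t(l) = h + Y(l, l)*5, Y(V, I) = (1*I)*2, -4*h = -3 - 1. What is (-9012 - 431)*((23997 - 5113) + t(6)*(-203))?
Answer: -61388943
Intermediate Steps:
h = 1 (h = -(-3 - 1)/4 = -1/4*(-4) = 1)
Y(V, I) = 2*I (Y(V, I) = I*2 = 2*I)
t(l) = 1 + 10*l (t(l) = 1 + (2*l)*5 = 1 + 10*l)
(-9012 - 431)*((23997 - 5113) + t(6)*(-203)) = (-9012 - 431)*((23997 - 5113) + (1 + 10*6)*(-203)) = -9443*(18884 + (1 + 60)*(-203)) = -9443*(18884 + 61*(-203)) = -9443*(18884 - 12383) = -9443*6501 = -61388943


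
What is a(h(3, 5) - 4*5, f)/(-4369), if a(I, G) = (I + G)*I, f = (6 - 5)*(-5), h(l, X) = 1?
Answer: -456/4369 ≈ -0.10437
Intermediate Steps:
f = -5 (f = 1*(-5) = -5)
a(I, G) = I*(G + I) (a(I, G) = (G + I)*I = I*(G + I))
a(h(3, 5) - 4*5, f)/(-4369) = ((1 - 4*5)*(-5 + (1 - 4*5)))/(-4369) = ((1 - 20)*(-5 + (1 - 20)))*(-1/4369) = -19*(-5 - 19)*(-1/4369) = -19*(-24)*(-1/4369) = 456*(-1/4369) = -456/4369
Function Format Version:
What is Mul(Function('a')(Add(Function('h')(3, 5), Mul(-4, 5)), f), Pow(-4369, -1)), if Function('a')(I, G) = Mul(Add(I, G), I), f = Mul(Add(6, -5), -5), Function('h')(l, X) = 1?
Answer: Rational(-456, 4369) ≈ -0.10437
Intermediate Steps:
f = -5 (f = Mul(1, -5) = -5)
Function('a')(I, G) = Mul(I, Add(G, I)) (Function('a')(I, G) = Mul(Add(G, I), I) = Mul(I, Add(G, I)))
Mul(Function('a')(Add(Function('h')(3, 5), Mul(-4, 5)), f), Pow(-4369, -1)) = Mul(Mul(Add(1, Mul(-4, 5)), Add(-5, Add(1, Mul(-4, 5)))), Pow(-4369, -1)) = Mul(Mul(Add(1, -20), Add(-5, Add(1, -20))), Rational(-1, 4369)) = Mul(Mul(-19, Add(-5, -19)), Rational(-1, 4369)) = Mul(Mul(-19, -24), Rational(-1, 4369)) = Mul(456, Rational(-1, 4369)) = Rational(-456, 4369)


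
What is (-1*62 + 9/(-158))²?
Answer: 96138025/24964 ≈ 3851.1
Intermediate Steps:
(-1*62 + 9/(-158))² = (-62 + 9*(-1/158))² = (-62 - 9/158)² = (-9805/158)² = 96138025/24964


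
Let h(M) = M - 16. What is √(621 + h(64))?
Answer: √669 ≈ 25.865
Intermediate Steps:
h(M) = -16 + M
√(621 + h(64)) = √(621 + (-16 + 64)) = √(621 + 48) = √669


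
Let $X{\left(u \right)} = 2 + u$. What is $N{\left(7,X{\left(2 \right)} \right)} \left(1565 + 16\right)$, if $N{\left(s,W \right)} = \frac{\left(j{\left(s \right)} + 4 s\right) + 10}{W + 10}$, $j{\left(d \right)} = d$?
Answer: $\frac{71145}{14} \approx 5081.8$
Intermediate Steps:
$N{\left(s,W \right)} = \frac{10 + 5 s}{10 + W}$ ($N{\left(s,W \right)} = \frac{\left(s + 4 s\right) + 10}{W + 10} = \frac{5 s + 10}{10 + W} = \frac{10 + 5 s}{10 + W}$)
$N{\left(7,X{\left(2 \right)} \right)} \left(1565 + 16\right) = \frac{5 \left(2 + 7\right)}{10 + \left(2 + 2\right)} \left(1565 + 16\right) = 5 \frac{1}{10 + 4} \cdot 9 \cdot 1581 = 5 \cdot \frac{1}{14} \cdot 9 \cdot 1581 = \frac{45}{14} \cdot 1581 = \frac{71145}{14}$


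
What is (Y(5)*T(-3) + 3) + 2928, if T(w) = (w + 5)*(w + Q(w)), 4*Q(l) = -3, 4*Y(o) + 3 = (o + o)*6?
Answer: 22593/8 ≈ 2824.1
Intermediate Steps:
Y(o) = -¾ + 3*o (Y(o) = -¾ + ((o + o)*6)/4 = -¾ + ((2*o)*6)/4 = -¾ + (12*o)/4 = -¾ + 3*o)
Q(l) = -¾ (Q(l) = (¼)*(-3) = -¾)
T(w) = (5 + w)*(-¾ + w) (T(w) = (w + 5)*(w - ¾) = (5 + w)*(-¾ + w))
(Y(5)*T(-3) + 3) + 2928 = ((-¾ + 3*5)*(-15/4 + (-3)² + (17/4)*(-3)) + 3) + 2928 = ((-¾ + 15)*(-15/4 + 9 - 51/4) + 3) + 2928 = ((57/4)*(-15/2) + 3) + 2928 = (-855/8 + 3) + 2928 = -831/8 + 2928 = 22593/8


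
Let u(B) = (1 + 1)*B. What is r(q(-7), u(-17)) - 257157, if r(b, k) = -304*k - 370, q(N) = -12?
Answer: -247191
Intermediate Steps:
u(B) = 2*B
r(b, k) = -370 - 304*k
r(q(-7), u(-17)) - 257157 = (-370 - 608*(-17)) - 257157 = (-370 - 304*(-34)) - 257157 = (-370 + 10336) - 257157 = 9966 - 257157 = -247191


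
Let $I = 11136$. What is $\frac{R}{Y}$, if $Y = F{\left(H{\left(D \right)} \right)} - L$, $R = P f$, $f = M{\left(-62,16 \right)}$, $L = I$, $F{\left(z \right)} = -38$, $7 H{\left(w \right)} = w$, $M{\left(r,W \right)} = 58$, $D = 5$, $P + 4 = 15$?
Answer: $- \frac{319}{5587} \approx -0.057097$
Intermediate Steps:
$P = 11$ ($P = -4 + 15 = 11$)
$H{\left(w \right)} = \frac{w}{7}$
$L = 11136$
$f = 58$
$R = 638$ ($R = 11 \cdot 58 = 638$)
$Y = -11174$ ($Y = -38 - 11136 = -11174$)
$\frac{R}{Y} = \frac{638}{-11174} = 638 \left(- \frac{1}{11174}\right) = - \frac{319}{5587}$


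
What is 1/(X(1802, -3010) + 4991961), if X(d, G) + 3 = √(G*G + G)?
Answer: 831993/4153272602779 - √9057090/24919635616674 ≈ 2.0020e-7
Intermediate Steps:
X(d, G) = -3 + √(G + G²) (X(d, G) = -3 + √(G*G + G) = -3 + √(G² + G) = -3 + √(G + G²))
1/(X(1802, -3010) + 4991961) = 1/((-3 + √(-3010*(1 - 3010))) + 4991961) = 1/((-3 + √(-3010*(-3009))) + 4991961) = 1/((-3 + √9057090) + 4991961) = 1/(4991958 + √9057090)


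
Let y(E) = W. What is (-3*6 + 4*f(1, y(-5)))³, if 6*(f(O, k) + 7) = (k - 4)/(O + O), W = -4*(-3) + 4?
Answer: -74088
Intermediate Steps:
W = 16 (W = 12 + 4 = 16)
y(E) = 16
f(O, k) = -7 + (-4 + k)/(12*O) (f(O, k) = -7 + ((k - 4)/(O + O))/6 = -7 + ((-4 + k)/((2*O)))/6 = -7 + ((-4 + k)*(1/(2*O)))/6 = -7 + ((-4 + k)/(2*O))/6 = -7 + (-4 + k)/(12*O))
(-3*6 + 4*f(1, y(-5)))³ = (-3*6 + 4*((1/12)*(-4 + 16 - 84*1)/1))³ = (-18 + 4*((1/12)*1*(-4 + 16 - 84)))³ = (-18 + 4*((1/12)*1*(-72)))³ = (-18 + 4*(-6))³ = (-18 - 24)³ = (-42)³ = -74088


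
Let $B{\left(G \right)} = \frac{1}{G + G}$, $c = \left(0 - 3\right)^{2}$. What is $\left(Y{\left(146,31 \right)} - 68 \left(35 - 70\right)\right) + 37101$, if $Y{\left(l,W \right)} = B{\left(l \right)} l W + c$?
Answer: $\frac{79011}{2} \approx 39506.0$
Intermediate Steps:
$c = 9$ ($c = \left(-3\right)^{2} = 9$)
$B{\left(G \right)} = \frac{1}{2 G}$
$Y{\left(l,W \right)} = 9 + \frac{W}{2}$ ($Y{\left(l,W \right)} = \frac{1}{2 l} l W + 9 = \frac{W}{2} + 9 = 9 + \frac{W}{2}$)
$\left(Y{\left(146,31 \right)} - 68 \left(35 - 70\right)\right) + 37101 = \left(\left(9 + \frac{1}{2} \cdot 31\right) - 68 \left(35 - 70\right)\right) + 37101 = \left(\left(9 + \frac{31}{2}\right) - -2380\right) + 37101 = \left(\frac{49}{2} + 2380\right) + 37101 = \frac{4809}{2} + 37101 = \frac{79011}{2}$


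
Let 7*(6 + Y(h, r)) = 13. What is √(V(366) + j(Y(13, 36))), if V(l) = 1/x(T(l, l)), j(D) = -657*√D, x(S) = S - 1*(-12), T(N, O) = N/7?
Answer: √(686 - 4139100*I*√203)/210 ≈ 25.858 - 25.858*I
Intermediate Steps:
T(N, O) = N/7 (T(N, O) = N*(⅐) = N/7)
x(S) = 12 + S (x(S) = S + 12 = 12 + S)
Y(h, r) = -29/7 (Y(h, r) = -6 + (⅐)*13 = -6 + 13/7 = -29/7)
V(l) = 1/(12 + l/7)
√(V(366) + j(Y(13, 36))) = √(7/(84 + 366) - 657*I*√203/7) = √(7/450 - 657*I*√203/7)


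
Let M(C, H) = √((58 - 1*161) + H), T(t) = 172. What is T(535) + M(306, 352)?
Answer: 172 + √249 ≈ 187.78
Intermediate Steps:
M(C, H) = √(-103 + H) (M(C, H) = √((58 - 161) + H) = √(-103 + H))
T(535) + M(306, 352) = 172 + √(-103 + 352) = 172 + √249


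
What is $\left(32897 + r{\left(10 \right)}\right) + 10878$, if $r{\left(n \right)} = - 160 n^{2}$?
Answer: $27775$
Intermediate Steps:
$\left(32897 + r{\left(10 \right)}\right) + 10878 = \left(32897 - 160 \cdot 10^{2}\right) + 10878 = \left(32897 - 16000\right) + 10878 = 16897 + 10878 = 27775$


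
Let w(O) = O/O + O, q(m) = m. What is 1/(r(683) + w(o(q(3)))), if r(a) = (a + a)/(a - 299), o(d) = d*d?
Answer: 192/2603 ≈ 0.073761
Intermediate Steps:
o(d) = d²
w(O) = 1 + O
r(a) = 2*a/(-299 + a) (r(a) = (2*a)/(-299 + a) = 2*a/(-299 + a))
1/(r(683) + w(o(q(3)))) = 1/(2*683/(-299 + 683) + (1 + 3²)) = 1/(2*683/384 + (1 + 9)) = 1/(2*683*(1/384) + 10) = 1/(683/192 + 10) = 1/(2603/192) = 192/2603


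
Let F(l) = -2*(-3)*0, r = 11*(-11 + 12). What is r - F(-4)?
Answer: 11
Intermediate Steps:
r = 11 (r = 11*1 = 11)
F(l) = 0 (F(l) = 6*0 = 0)
r - F(-4) = 11 - 1*0 = 11 + 0 = 11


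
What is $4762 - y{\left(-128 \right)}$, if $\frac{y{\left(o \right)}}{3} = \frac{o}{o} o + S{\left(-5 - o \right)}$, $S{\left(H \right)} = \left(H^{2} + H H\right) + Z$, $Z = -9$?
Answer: $-85601$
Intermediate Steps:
$S{\left(H \right)} = -9 + 2 H^{2}$ ($S{\left(H \right)} = \left(H^{2} + H H\right) - 9 = \left(H^{2} + H^{2}\right) - 9 = 2 H^{2} - 9 = -9 + 2 H^{2}$)
$y{\left(o \right)} = -27 + 3 o + 6 \left(-5 - o\right)^{2}$ ($y{\left(o \right)} = 3 \left(\frac{o}{o} o + \left(-9 + 2 \left(-5 - o\right)^{2}\right)\right) = 3 \left(1 o + \left(-9 + 2 \left(-5 - o\right)^{2}\right)\right) = 3 \left(o + \left(-9 + 2 \left(-5 - o\right)^{2}\right)\right) = 3 \left(-9 + o + 2 \left(-5 - o\right)^{2}\right) = -27 + 3 o + 6 \left(-5 - o\right)^{2}$)
$4762 - y{\left(-128 \right)} = 4762 - \left(123 + 6 \left(-128\right)^{2} + 63 \left(-128\right)\right) = 4762 - \left(123 + 6 \cdot 16384 - 8064\right) = 4762 - \left(123 + 98304 - 8064\right) = 4762 - 90363 = -85601$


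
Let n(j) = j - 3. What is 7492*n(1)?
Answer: -14984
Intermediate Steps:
n(j) = -3 + j
7492*n(1) = 7492*(-3 + 1) = 7492*(-2) = -14984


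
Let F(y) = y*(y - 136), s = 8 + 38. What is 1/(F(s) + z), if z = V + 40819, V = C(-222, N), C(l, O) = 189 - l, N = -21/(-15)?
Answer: 1/37090 ≈ 2.6961e-5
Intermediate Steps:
N = 7/5 (N = -21*(-1/15) = 7/5 ≈ 1.4000)
V = 411 (V = 189 - 1*(-222) = 189 + 222 = 411)
s = 46
F(y) = y*(-136 + y)
z = 41230 (z = 411 + 40819 = 41230)
1/(F(s) + z) = 1/(46*(-136 + 46) + 41230) = 1/(46*(-90) + 41230) = 1/(-4140 + 41230) = 1/37090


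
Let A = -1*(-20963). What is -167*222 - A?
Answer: -58037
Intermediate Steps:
A = 20963
-167*222 - A = -167*222 - 1*20963 = -37074 - 20963 = -58037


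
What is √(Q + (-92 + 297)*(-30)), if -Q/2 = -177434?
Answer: √348718 ≈ 590.52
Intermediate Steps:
Q = 354868 (Q = -2*(-177434) = 354868)
√(Q + (-92 + 297)*(-30)) = √(354868 + (-92 + 297)*(-30)) = √(354868 + 205*(-30)) = √(354868 - 6150) = √348718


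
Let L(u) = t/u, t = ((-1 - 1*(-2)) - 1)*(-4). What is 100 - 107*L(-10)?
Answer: 100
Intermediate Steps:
t = 0 (t = ((-1 + 2) - 1)*(-4) = (1 - 1)*(-4) = 0*(-4) = 0)
L(u) = 0 (L(u) = 0/u = 0)
100 - 107*L(-10) = 100 - 107*0 = 100 + 0 = 100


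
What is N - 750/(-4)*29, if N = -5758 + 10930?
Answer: 21219/2 ≈ 10610.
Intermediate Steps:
N = 5172
N - 750/(-4)*29 = 5172 - 750/(-4)*29 = 5172 - 750*(-1)/4*29 = 5172 - 30*(-25/4)*29 = 5172 + (375/2)*29 = 5172 + 10875/2 = 21219/2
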